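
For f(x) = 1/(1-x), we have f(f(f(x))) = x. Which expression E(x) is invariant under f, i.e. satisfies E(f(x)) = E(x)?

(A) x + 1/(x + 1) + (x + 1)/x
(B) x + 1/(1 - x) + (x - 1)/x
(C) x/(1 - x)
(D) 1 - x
B

Replace x by f(x) = 1/(1 - x) in each option and simplify. As a quick numerical cross-check, also compare E(5) with E(f(5)) = E(-1/4).

(A) x + 1/(x + 1) + (x + 1)/x  ->  (1/(1 - x)) + 1/((1/(1 - x)) + 1) + ((1/(1 - x)) + 1)/(1/(1 - x)) = (-x^3 + 6x^2 - 11x + 7)/(x^2 - 3x + 2); check: E(5) = 191/30 but E(-1/4) = -23/12.   [not invariant]
(B) x + 1/(1 - x) + (x - 1)/x  ->  (1/(1 - x)) + 1/(1 - (1/(1 - x))) + ((1/(1 - x)) - 1)/(1/(1 - x)), which simplifies back to x + 1/(1 - x) + (x - 1)/x; check: E(5) = 111/20, E(-1/4) = 111/20.   [invariant]
(C) x/(1 - x)  ->  (1/(1 - x))/(1 - (1/(1 - x))) = -1/x; check: E(5) = -5/4 but E(-1/4) = -1/5.   [not invariant]
(D) 1 - x  ->  1 - (1/(1 - x)) = x/(x - 1); check: E(5) = -4 but E(-1/4) = 5/4.   [not invariant]

Only (B) is unchanged. Indeed f(f(x)) = 1/(1 - 1/(1-x)) = (1-x)/(-x) = (x-1)/x, so E(x) = x + f(x) + f(f(x)) is the sum over the whole 3-cycle; applying f just permutes the three terms cyclically (x -> f(x) -> f(f(x)) -> x), leaving the sum unchanged.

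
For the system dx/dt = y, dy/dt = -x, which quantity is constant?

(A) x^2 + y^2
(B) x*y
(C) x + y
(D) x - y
A

A first integral I satisfies dI/dt = 0 along every solution. Differentiate each option and use the equation of motion:
(A) d/dt[x^2 + y^2] = 2x*dx/dt + 2y*dy/dt = 2x*y + 2y*(-x) = 0
(B) d/dt[x*y] = (dx/dt)y + x(dy/dt) = y^2 - x^2, not identically 0
(C) d/dt[x + y] = y + (-x) = y - x, not identically 0
(D) d/dt[x - y] = y - (-x) = x + y, not identically 0

Only (A) has zero time-derivative. So x^2 + y^2 (the squared radius; trajectories are circles) is the conserved quantity.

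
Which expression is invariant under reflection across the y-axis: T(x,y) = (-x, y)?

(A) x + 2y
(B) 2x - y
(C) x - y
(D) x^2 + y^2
D

The map is reflection across the y-axis: T(x,y) = (-x, y).
Substitute the transformed coordinates into each option and compare with the original:
(A) x + 2y  ->  (-x) + 2(y) = -x + 2y   [differs from x + 2y: not invariant]
(B) 2x - y  ->  2(-x) - (y) = -2x - y   [differs from 2x - y: not invariant]
(C) x - y  ->  (-x) - (y) = -x - y   [differs from x - y: not invariant]
(D) x^2 + y^2  ->  (-x)^2 + (y)^2 = x^2 + y^2   [equals x^2 + y^2: invariant]

Only option (D), x^2 + y^2, is unchanged by the transformation.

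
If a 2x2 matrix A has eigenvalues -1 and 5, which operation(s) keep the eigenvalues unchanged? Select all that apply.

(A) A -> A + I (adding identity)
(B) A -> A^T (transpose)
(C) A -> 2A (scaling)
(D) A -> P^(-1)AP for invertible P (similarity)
B and D

Eigenvalues are preserved by:
1. Similarity transformations: A -> P^(-1)AP (same characteristic polynomial)
2. Transpose: A^T has the same eigenvalues as A

Eigenvalues are NOT preserved by:
- Adding identity: eigenvalues become -1+1, 5+1
- Scaling: eigenvalues become -2, 10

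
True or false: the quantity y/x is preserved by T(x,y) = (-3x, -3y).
True

Substitute T(x,y) = (-3x, -3y) into the expression and compare with the original.

Original: y/x
After applying T: (-3y)/(-3x) = y/x

This is identical to the original y/x, so the expression is invariant.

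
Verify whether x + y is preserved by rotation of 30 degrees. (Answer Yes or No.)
No

Applying rotation by 30 degrees: x' = x*cos(30 degrees) - y*sin(30 degrees) = sqrt(3)x/2 - y/2, y' = x*sin(30 degrees) + y*cos(30 degrees) = x/2 + sqrt(3)y/2

Substituting into x + y:
(sqrt(3)x/2 - y/2) + (x/2 + sqrt(3)y/2)
= x/2 + sqrt(3)x/2 - y/2 + sqrt(3)y/2

This differs from the original expression x + y, so it is NOT invariant.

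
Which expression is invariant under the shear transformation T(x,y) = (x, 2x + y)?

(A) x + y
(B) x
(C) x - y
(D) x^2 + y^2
B

Under the shear T(x,y) = (x, 2x + y):
Substitute the transformed coordinates into each option and compare with the original:
(A) x + y  ->  (x) + (2x + y) = 3x + y   [differs from x + y: not invariant]
(B) x  ->  (x) = x   [equals x: invariant]
(C) x - y  ->  (x) - (2x + y) = -x - y   [differs from x - y: not invariant]
(D) x^2 + y^2  ->  (x)^2 + (2x + y)^2 = 5x^2 + 4xy + y^2   [differs from x^2 + y^2: not invariant]

Only option (B), x, is unchanged by the transformation.
A vertical shear moves points parallel to the y-axis, so the x-coordinate (and any function of x alone) is unchanged.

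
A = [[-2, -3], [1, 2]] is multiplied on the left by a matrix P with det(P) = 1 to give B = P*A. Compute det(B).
-1

By the multiplicative property of determinants, det(B) = det(P*A) = det(P) * det(A) = det(A),
so the determinant is invariant under multiplication by any determinant-1 matrix; we just need det(A).

det(A) = (-2)(2) - (-3)(1) = -4 - (-3) = -1

Therefore det(B) = 1 * (-1) = -1.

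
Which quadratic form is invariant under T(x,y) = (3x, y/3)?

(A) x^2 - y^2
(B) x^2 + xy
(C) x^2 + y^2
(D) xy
D

T multiplies x by 3 and divides y by 3.
Substitute the transformed coordinates into each option and compare with the original:
(A) x^2 - y^2  ->  (3x)^2 - (y/3)^2 = 9x^2 - y^2/9   [differs from x^2 - y^2: not invariant]
(B) x^2 + xy  ->  (3x)^2 + (3x)(y/3) = 9x^2 + xy   [differs from x^2 + xy: not invariant]
(C) x^2 + y^2  ->  (3x)^2 + (y/3)^2 = 9x^2 + y^2/9   [differs from x^2 + y^2: not invariant]
(D) xy  ->  (3x)(y/3) = xy   [equals xy: invariant]

Only option (D), xy, is unchanged by the transformation.
The factors 3 and 1/3 cancel only in the pure product xy.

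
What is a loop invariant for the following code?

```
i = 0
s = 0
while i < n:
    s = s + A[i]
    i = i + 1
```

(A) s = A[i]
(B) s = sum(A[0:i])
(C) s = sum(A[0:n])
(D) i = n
B

A loop invariant must hold before the first iteration and be re-established by every execution of the body.

(B) s = sum(A[0:i]): Initially i = 0 and s = 0 = sum of the empty slice A[0:0]. If s = sum(A[0:i]) holds at the top of an iteration, the body sets s to sum(A[0:i]) + A[i] = sum(A[0:i+1]) and then i to i+1, so s = sum(A[0:i]) holds again. At exit i = n, giving s = sum(A[0:n]).

The other options fail:
(A) s = A[i]: after the first iteration s = A[0] but i = 1, so s = A[i] compares s with the wrong element (and fails in general).
(C) s = sum(A[0:n]): false before the loop (s = 0, not the full sum) -- it only becomes true at exit.
(D) i = n: false initially (i = 0); it is the exit condition, not an invariant.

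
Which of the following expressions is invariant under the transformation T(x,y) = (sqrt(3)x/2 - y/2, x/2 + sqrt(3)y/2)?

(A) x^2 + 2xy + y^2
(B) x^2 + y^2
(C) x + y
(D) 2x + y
B

An expression E(x,y) is invariant under T if E(T(x,y)) = E(x,y). Here T(x,y) = (sqrt(3)x/2 - y/2, x/2 + sqrt(3)y/2).
Substitute the transformed coordinates into each option and compare with the original:
(A) x^2 + 2xy + y^2  ->  (sqrt(3)x/2 - y/2)^2 + 2(sqrt(3)x/2 - y/2)(x/2 + sqrt(3)y/2) + (x/2 + sqrt(3)y/2)^2 = sqrt(3)x^2/2 + x^2 + xy - sqrt(3)y^2/2 + y^2   [differs from x^2 + 2xy + y^2: not invariant]
(B) x^2 + y^2  ->  (sqrt(3)x/2 - y/2)^2 + (x/2 + sqrt(3)y/2)^2 = x^2 + y^2   [equals x^2 + y^2: invariant]
(C) x + y  ->  (sqrt(3)x/2 - y/2) + (x/2 + sqrt(3)y/2) = x/2 + sqrt(3)x/2 - y/2 + sqrt(3)y/2   [differs from x + y: not invariant]
(D) 2x + y  ->  2(sqrt(3)x/2 - y/2) + (x/2 + sqrt(3)y/2) = x/2 + sqrt(3)x - y + sqrt(3)y/2   [differs from 2x + y: not invariant]

Only option (B), x^2 + y^2, is unchanged by the transformation.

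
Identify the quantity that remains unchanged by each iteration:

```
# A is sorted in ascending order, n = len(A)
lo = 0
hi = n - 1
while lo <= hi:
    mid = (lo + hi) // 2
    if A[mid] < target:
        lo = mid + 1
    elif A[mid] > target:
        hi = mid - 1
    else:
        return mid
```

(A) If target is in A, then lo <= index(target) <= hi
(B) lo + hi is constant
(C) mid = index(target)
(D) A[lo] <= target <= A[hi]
A

A loop invariant must hold before the first iteration and be re-established by every execution of the body.

(A) If target is in A, then lo <= index(target) <= hi: Before the loop [lo, hi] = [0, n-1] covers every index. When A[mid] < target, sortedness puts target strictly to the right of mid, so setting lo = mid + 1 keeps index(target) in [lo, hi]; symmetrically for hi = mid - 1. Hence 'if target is in A then lo <= index(target) <= hi' holds after every iteration, and when lo > hi it proves target is absent.

The other options fail:
(B) lo + hi is constant: each iteration moves exactly one of lo, hi, so lo + hi changes (e.g. 0 + (n-1) becomes (mid+1) + (n-1)).
(C) mid = index(target): mid is just the current probe; it equals index(target) only on the iteration that returns.
(D) A[lo] <= target <= A[hi]: fails when target is not in A (e.g. target < A[0] already violates it before the loop), so it is not maintained in general.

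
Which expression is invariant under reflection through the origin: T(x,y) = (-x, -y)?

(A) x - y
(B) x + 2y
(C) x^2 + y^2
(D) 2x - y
C

The map is reflection through the origin: T(x,y) = (-x, -y).
Substitute the transformed coordinates into each option and compare with the original:
(A) x - y  ->  (-x) - (-y) = -x + y   [differs from x - y: not invariant]
(B) x + 2y  ->  (-x) + 2(-y) = -x - 2y   [differs from x + 2y: not invariant]
(C) x^2 + y^2  ->  (-x)^2 + (-y)^2 = x^2 + y^2   [equals x^2 + y^2: invariant]
(D) 2x - y  ->  2(-x) - (-y) = -2x + y   [differs from 2x - y: not invariant]

Only option (C), x^2 + y^2, is unchanged by the transformation.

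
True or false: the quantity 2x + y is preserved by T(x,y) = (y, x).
False

Substitute T(x,y) = (y, x) into the expression and compare with the original.

Original: 2x + y
After applying T: 2(y) + (x) = x + 2y

This differs from the original 2x + y (difference: -x + y), so the expression is NOT invariant.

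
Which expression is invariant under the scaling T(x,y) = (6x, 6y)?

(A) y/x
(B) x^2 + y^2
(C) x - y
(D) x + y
A

Under the uniform scaling T(x,y) = (6x, 6y):
Substitute the transformed coordinates into each option and compare with the original:
(A) y/x  ->  (6y)/(6x) = y/x   [equals y/x: invariant]
(B) x^2 + y^2  ->  (6x)^2 + (6y)^2 = 36x^2 + 36y^2   [differs from x^2 + y^2: not invariant]
(C) x - y  ->  (6x) - (6y) = 6x - 6y   [differs from x - y: not invariant]
(D) x + y  ->  (6x) + (6y) = 6x + 6y   [differs from x + y: not invariant]

Only option (A), y/x, is unchanged by the transformation.
The common factor 6 cancels in a ratio of coordinates, while sums, products and sums of squares pick up factors of 6 or 36.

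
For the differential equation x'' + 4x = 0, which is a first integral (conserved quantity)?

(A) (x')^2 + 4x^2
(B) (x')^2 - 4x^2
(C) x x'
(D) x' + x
A

A first integral I satisfies dI/dt = 0 along every solution. Differentiate each option and use the equation of motion:
(A) d/dt[(x')^2 + 4x^2] = 2x'x'' + 8x x' = 2x'(-4x) + 8x x' = 0
(B) d/dt[(x')^2 - 4x^2] = 2x'x'' - 8x x' = -16x x', not identically 0
(C) d/dt[x x'] = (x')^2 + x x'' = (x')^2 - 4x^2, not identically 0
(D) d/dt[x' + x] = x'' + x' = -4x + x', not identically 0

Only (A) has zero time-derivative. So the energy-like quantity (x')^2 + 4x^2 is the first integral.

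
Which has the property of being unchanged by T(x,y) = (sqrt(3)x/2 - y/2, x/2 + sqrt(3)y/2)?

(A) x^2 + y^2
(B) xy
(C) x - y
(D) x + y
A

An expression E(x,y) is invariant under T if E(T(x,y)) = E(x,y). Here T(x,y) = (sqrt(3)x/2 - y/2, x/2 + sqrt(3)y/2).
Substitute the transformed coordinates into each option and compare with the original:
(A) x^2 + y^2  ->  (sqrt(3)x/2 - y/2)^2 + (x/2 + sqrt(3)y/2)^2 = x^2 + y^2   [equals x^2 + y^2: invariant]
(B) xy  ->  (sqrt(3)x/2 - y/2)(x/2 + sqrt(3)y/2) = sqrt(3)x^2/4 + xy/2 - sqrt(3)y^2/4   [differs from xy: not invariant]
(C) x - y  ->  (sqrt(3)x/2 - y/2) - (x/2 + sqrt(3)y/2) = -x/2 + sqrt(3)x/2 - sqrt(3)y/2 - y/2   [differs from x - y: not invariant]
(D) x + y  ->  (sqrt(3)x/2 - y/2) + (x/2 + sqrt(3)y/2) = x/2 + sqrt(3)x/2 - y/2 + sqrt(3)y/2   [differs from x + y: not invariant]

Only option (A), x^2 + y^2, is unchanged by the transformation.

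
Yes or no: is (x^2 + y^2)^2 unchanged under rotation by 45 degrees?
Yes

Applying rotation by 45 degrees: x' = x*cos(45 degrees) - y*sin(45 degrees) = sqrt(2)x/2 - sqrt(2)y/2, y' = x*sin(45 degrees) + y*cos(45 degrees) = sqrt(2)x/2 + sqrt(2)y/2

Substituting into (x^2 + y^2)^2:
((sqrt(2)x/2 - sqrt(2)y/2)^2 + (sqrt(2)x/2 + sqrt(2)y/2)^2)^2
= x^4 + 2x^2y^2 + y^4 = (x^2 + y^2)^2

This equals the original expression (x^2 + y^2)^2, so it IS invariant.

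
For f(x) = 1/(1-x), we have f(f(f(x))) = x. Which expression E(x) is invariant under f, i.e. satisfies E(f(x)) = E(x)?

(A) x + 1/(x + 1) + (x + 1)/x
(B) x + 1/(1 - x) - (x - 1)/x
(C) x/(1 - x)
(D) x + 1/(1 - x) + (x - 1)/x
D

Replace x by f(x) = 1/(1 - x) in each option and simplify. As a quick numerical cross-check, also compare E(3) with E(f(3)) = E(-1/2).

(A) x + 1/(x + 1) + (x + 1)/x  ->  (1/(1 - x)) + 1/((1/(1 - x)) + 1) + ((1/(1 - x)) + 1)/(1/(1 - x)) = (-x^3 + 6x^2 - 11x + 7)/(x^2 - 3x + 2); check: E(3) = 55/12 but E(-1/2) = 1/2.   [not invariant]
(B) x + 1/(1 - x) - (x - 1)/x  ->  (1/(1 - x)) + 1/(1 - (1/(1 - x))) - ((1/(1 - x)) - 1)/(1/(1 - x)) = (x^2(1 - x) - x + (x - 1)^2)/(x(x - 1)); check: E(3) = 11/6 but E(-1/2) = -17/6.   [not invariant]
(C) x/(1 - x)  ->  (1/(1 - x))/(1 - (1/(1 - x))) = -1/x; check: E(3) = -3/2 but E(-1/2) = -1/3.   [not invariant]
(D) x + 1/(1 - x) + (x - 1)/x  ->  (1/(1 - x)) + 1/(1 - (1/(1 - x))) + ((1/(1 - x)) - 1)/(1/(1 - x)), which simplifies back to x + 1/(1 - x) + (x - 1)/x; check: E(3) = 19/6, E(-1/2) = 19/6.   [invariant]

Only (D) is unchanged. Indeed f(f(x)) = 1/(1 - 1/(1-x)) = (1-x)/(-x) = (x-1)/x, so E(x) = x + f(x) + f(f(x)) is the sum over the whole 3-cycle; applying f just permutes the three terms cyclically (x -> f(x) -> f(f(x)) -> x), leaving the sum unchanged.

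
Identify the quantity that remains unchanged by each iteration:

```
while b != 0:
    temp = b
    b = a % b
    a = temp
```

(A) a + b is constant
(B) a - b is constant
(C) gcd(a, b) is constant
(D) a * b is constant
C

A loop invariant must hold before the first iteration and be re-established by every execution of the body.

(C) gcd(a, b) is constant: One iteration replaces (a, b) by (b, a mod b). Since a mod b = a - q*b for an integer q, any common divisor of a and b divides b and a mod b, and conversely; hence gcd(b, a mod b) = gcd(a, b). For instance (24, 7) -> (7, 3) keeps gcd = 1. At exit b = 0 and a = gcd of the original inputs.

The other options fail:
(A) a + b is constant: e.g. (a, b) = (24, 7) -> (7, 3): the sum goes from 31 to 10.
(B) a - b is constant: e.g. (a, b) = (24, 7) -> (7, 3): the difference goes from 17 to 4.
(D) a * b is constant: e.g. (a, b) = (24, 7) -> (7, 3): the product goes from 168 to 21.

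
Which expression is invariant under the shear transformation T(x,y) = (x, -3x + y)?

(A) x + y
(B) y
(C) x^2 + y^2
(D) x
D

Under the shear T(x,y) = (x, -3x + y):
Substitute the transformed coordinates into each option and compare with the original:
(A) x + y  ->  (x) + (-3x + y) = -2x + y   [differs from x + y: not invariant]
(B) y  ->  (-3x + y) = -3x + y   [differs from y: not invariant]
(C) x^2 + y^2  ->  (x)^2 + (-3x + y)^2 = 10x^2 - 6xy + y^2   [differs from x^2 + y^2: not invariant]
(D) x  ->  (x) = x   [equals x: invariant]

Only option (D), x, is unchanged by the transformation.
A vertical shear moves points parallel to the y-axis, so the x-coordinate (and any function of x alone) is unchanged.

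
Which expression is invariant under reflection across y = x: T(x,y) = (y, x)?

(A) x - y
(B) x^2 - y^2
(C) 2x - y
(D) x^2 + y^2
D

The map is reflection across y = x: T(x,y) = (y, x).
Substitute the transformed coordinates into each option and compare with the original:
(A) x - y  ->  (y) - (x) = -x + y   [differs from x - y: not invariant]
(B) x^2 - y^2  ->  (y)^2 - (x)^2 = -x^2 + y^2   [differs from x^2 - y^2: not invariant]
(C) 2x - y  ->  2(y) - (x) = -x + 2y   [differs from 2x - y: not invariant]
(D) x^2 + y^2  ->  (y)^2 + (x)^2 = x^2 + y^2   [equals x^2 + y^2: invariant]

Only option (D), x^2 + y^2, is unchanged by the transformation.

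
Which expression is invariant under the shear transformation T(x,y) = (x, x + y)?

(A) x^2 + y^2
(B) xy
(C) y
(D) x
D

Under the shear T(x,y) = (x, x + y):
Substitute the transformed coordinates into each option and compare with the original:
(A) x^2 + y^2  ->  (x)^2 + (x + y)^2 = 2x^2 + 2xy + y^2   [differs from x^2 + y^2: not invariant]
(B) xy  ->  (x)(x + y) = x^2 + xy   [differs from xy: not invariant]
(C) y  ->  (x + y) = x + y   [differs from y: not invariant]
(D) x  ->  (x) = x   [equals x: invariant]

Only option (D), x, is unchanged by the transformation.
A vertical shear moves points parallel to the y-axis, so the x-coordinate (and any function of x alone) is unchanged.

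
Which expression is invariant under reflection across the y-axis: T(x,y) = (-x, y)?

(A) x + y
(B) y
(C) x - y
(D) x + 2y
B

The map is reflection across the y-axis: T(x,y) = (-x, y).
Substitute the transformed coordinates into each option and compare with the original:
(A) x + y  ->  (-x) + (y) = -x + y   [differs from x + y: not invariant]
(B) y  ->  (y) = y   [equals y: invariant]
(C) x - y  ->  (-x) - (y) = -x - y   [differs from x - y: not invariant]
(D) x + 2y  ->  (-x) + 2(y) = -x + 2y   [differs from x + 2y: not invariant]

Only option (B), y, is unchanged by the transformation.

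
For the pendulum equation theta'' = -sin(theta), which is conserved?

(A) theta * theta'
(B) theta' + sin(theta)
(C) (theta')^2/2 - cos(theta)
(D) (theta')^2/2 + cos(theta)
C

A first integral I satisfies dI/dt = 0 along every solution. Differentiate each option and use the equation of motion:
(A) d/dt[theta * theta'] = (theta')^2 + theta theta'' = (theta')^2 - theta sin(theta), not identically 0
(B) d/dt[theta' + sin(theta)] = theta'' + cos(theta) theta' = -sin(theta) + theta' cos(theta), not identically 0
(C) d/dt[(theta')^2/2 - cos(theta)] = theta' theta'' + sin(theta) theta' = theta'(-sin(theta)) + theta' sin(theta) = 0
(D) d/dt[(theta')^2/2 + cos(theta)] = theta' theta'' - sin(theta) theta' = -2 theta' sin(theta), not identically 0

Only (C) has zero time-derivative. This is the total energy: kinetic (theta')^2/2 plus potential -cos(theta).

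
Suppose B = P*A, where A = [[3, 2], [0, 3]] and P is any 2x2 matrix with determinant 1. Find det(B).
9

By the multiplicative property of determinants, det(B) = det(P*A) = det(P) * det(A) = det(A),
so the determinant is invariant under multiplication by any determinant-1 matrix; we just need det(A).

det(A) = (3)(3) - (2)(0) = 9 - 0 = 9

Therefore det(B) = 1 * 9 = 9.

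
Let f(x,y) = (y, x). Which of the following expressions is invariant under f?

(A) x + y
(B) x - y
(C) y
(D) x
A

For f(x,y) = (y, x):
After applying f: x' = y, y' = x. So x' + y' = y + x = x + y.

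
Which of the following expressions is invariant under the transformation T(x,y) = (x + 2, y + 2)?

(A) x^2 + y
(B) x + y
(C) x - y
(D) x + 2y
C

An expression E(x,y) is invariant under T if E(T(x,y)) = E(x,y). Here T(x,y) = (x + 2, y + 2).
Substitute the transformed coordinates into each option and compare with the original:
(A) x^2 + y  ->  (x + 2)^2 + (y + 2) = x^2 + 4x + y + 6   [differs from x^2 + y: not invariant]
(B) x + y  ->  (x + 2) + (y + 2) = x + y + 4   [differs from x + y: not invariant]
(C) x - y  ->  (x + 2) - (y + 2) = x - y   [equals x - y: invariant]
(D) x + 2y  ->  (x + 2) + 2(y + 2) = x + 2y + 6   [differs from x + 2y: not invariant]

Only option (C), x - y, is unchanged by the transformation.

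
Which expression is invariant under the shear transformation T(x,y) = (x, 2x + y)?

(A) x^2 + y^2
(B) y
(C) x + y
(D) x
D

Under the shear T(x,y) = (x, 2x + y):
Substitute the transformed coordinates into each option and compare with the original:
(A) x^2 + y^2  ->  (x)^2 + (2x + y)^2 = 5x^2 + 4xy + y^2   [differs from x^2 + y^2: not invariant]
(B) y  ->  (2x + y) = 2x + y   [differs from y: not invariant]
(C) x + y  ->  (x) + (2x + y) = 3x + y   [differs from x + y: not invariant]
(D) x  ->  (x) = x   [equals x: invariant]

Only option (D), x, is unchanged by the transformation.
A vertical shear moves points parallel to the y-axis, so the x-coordinate (and any function of x alone) is unchanged.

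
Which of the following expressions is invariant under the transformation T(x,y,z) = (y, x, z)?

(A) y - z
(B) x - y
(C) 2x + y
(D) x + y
D

Apply T(x,y,z) = (y, x, z) to each option, i.e. replace (x, y, z) by the transformed coordinates.
Substitute the transformed coordinates into each option and compare with the original:
(A) y - z  ->  (x) - (z) = x - z   [differs from y - z: not invariant]
(B) x - y  ->  (y) - (x) = -x + y   [differs from x - y: not invariant]
(C) 2x + y  ->  2(y) + (x) = x + 2y   [differs from 2x + y: not invariant]
(D) x + y  ->  (y) + (x) = x + y   [equals x + y: invariant]

Only option (D), x + y, is unchanged by the transformation.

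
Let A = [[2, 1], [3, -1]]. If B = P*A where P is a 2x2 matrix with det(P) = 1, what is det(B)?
-5

By the multiplicative property of determinants, det(B) = det(P*A) = det(P) * det(A) = det(A),
so the determinant is invariant under multiplication by any determinant-1 matrix; we just need det(A).

det(A) = (2)(-1) - (1)(3) = -2 - 3 = -5

Therefore det(B) = 1 * (-5) = -5.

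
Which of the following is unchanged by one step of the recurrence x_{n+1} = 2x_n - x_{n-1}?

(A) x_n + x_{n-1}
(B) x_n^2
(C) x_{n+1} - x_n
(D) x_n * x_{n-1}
C

For the recurrence x_{n+1} = 2x_n - x_{n-1}:

If x_{n+1} = 2x_n - x_{n-1}, then:
x_{n+1} - x_n = x_n - x_{n-1}
The first difference is constant throughout the sequence.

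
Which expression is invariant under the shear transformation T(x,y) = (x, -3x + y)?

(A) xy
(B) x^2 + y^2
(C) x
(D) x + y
C

Under the shear T(x,y) = (x, -3x + y):
Substitute the transformed coordinates into each option and compare with the original:
(A) xy  ->  (x)(-3x + y) = -3x^2 + xy   [differs from xy: not invariant]
(B) x^2 + y^2  ->  (x)^2 + (-3x + y)^2 = 10x^2 - 6xy + y^2   [differs from x^2 + y^2: not invariant]
(C) x  ->  (x) = x   [equals x: invariant]
(D) x + y  ->  (x) + (-3x + y) = -2x + y   [differs from x + y: not invariant]

Only option (C), x, is unchanged by the transformation.
A vertical shear moves points parallel to the y-axis, so the x-coordinate (and any function of x alone) is unchanged.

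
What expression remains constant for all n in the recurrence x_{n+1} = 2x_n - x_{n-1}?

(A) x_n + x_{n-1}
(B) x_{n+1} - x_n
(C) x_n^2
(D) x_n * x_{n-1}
B

For the recurrence x_{n+1} = 2x_n - x_{n-1}:

If x_{n+1} = 2x_n - x_{n-1}, then:
x_{n+1} - x_n = x_n - x_{n-1}
The first difference is constant throughout the sequence.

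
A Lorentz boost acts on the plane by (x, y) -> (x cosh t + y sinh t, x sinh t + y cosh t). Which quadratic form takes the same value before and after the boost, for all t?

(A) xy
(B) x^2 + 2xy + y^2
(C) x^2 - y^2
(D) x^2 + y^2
C

Write x' = x cosh t + y sinh t, y' = x sinh t + y cosh t and substitute into each option:
(A) xy: (x cosh t + y sinh t)(x sinh t + y cosh t) = xy(cosh^2 t + sinh^2 t) + (x^2 + y^2) sinh t cosh t = xy cosh 2t + (x^2 + y^2)(sinh 2t)/2   [not invariant for t != 0]
(B) x^2 + 2xy + y^2: (x' + y')^2 with x' + y' = (x + y)(cosh t + sinh t) = (x + y)e^t, so it becomes (x + y)^2 e^(2t)   [not invariant for t != 0]
(C) x^2 - y^2: (x cosh t + y sinh t)^2 - (x sinh t + y cosh t)^2 = x^2(cosh^2 t - sinh^2 t) + 2xy(cosh t sinh t - sinh t cosh t) + y^2(sinh^2 t - cosh^2 t) = x^2 - y^2   [invariant, using cosh^2 t - sinh^2 t = 1]
(D) x^2 + y^2: (x cosh t + y sinh t)^2 + (x sinh t + y cosh t)^2 = (x^2 + y^2)(cosh^2 t + sinh^2 t) + 4xy sinh t cosh t = (x^2 + y^2) cosh 2t + 2xy sinh 2t   [not invariant for t != 0]

Only (C) x^2 - y^2 is unchanged; it is the Minkowski form preserved by Lorentz boosts, just as x^2 + y^2 is preserved by ordinary rotations.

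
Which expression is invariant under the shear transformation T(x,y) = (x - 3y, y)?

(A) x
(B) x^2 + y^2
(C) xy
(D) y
D

Under the shear T(x,y) = (x - 3y, y):
Substitute the transformed coordinates into each option and compare with the original:
(A) x  ->  (x - 3y) = x - 3y   [differs from x: not invariant]
(B) x^2 + y^2  ->  (x - 3y)^2 + (y)^2 = x^2 - 6xy + 10y^2   [differs from x^2 + y^2: not invariant]
(C) xy  ->  (x - 3y)(y) = xy - 3y^2   [differs from xy: not invariant]
(D) y  ->  (y) = y   [equals y: invariant]

Only option (D), y, is unchanged by the transformation.
A horizontal shear moves points parallel to the x-axis, so the y-coordinate (and any function of y alone) is unchanged.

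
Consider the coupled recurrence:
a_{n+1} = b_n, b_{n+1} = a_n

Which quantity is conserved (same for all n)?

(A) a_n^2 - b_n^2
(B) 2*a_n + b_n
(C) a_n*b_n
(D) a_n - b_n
C

Replace a_n by a_{n+1} = b_n and b_n by b_{n+1} = a_n in each option and simplify:
(A) a_n^2 - b_n^2  ->  (b_n)^2 - (a_n)^2 = -a_n^2 + b_n^2   [not conserved]
(B) 2*a_n + b_n  ->  2*(b_n) + (a_n) = a_n + 2*b_n   [not conserved]
(C) a_n*b_n  ->  (b_n)*(a_n) = a_n*b_n   [conserved]
(D) a_n - b_n  ->  (b_n) - (a_n) = -a_n + b_n   [not conserved]

Only (C) a_n*b_n returns to itself after one step, so it is the conserved quantity.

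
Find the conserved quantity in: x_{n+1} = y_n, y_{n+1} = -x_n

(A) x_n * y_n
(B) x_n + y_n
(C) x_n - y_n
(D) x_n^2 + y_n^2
D

For the recurrence x_{n+1} = y_n, y_{n+1} = -x_n:

x_{n+1}^2 + y_{n+1}^2 = y_n^2 + (-x_n)^2 = x_n^2 + y_n^2
The sum of squares is conserved (like energy in a harmonic oscillator).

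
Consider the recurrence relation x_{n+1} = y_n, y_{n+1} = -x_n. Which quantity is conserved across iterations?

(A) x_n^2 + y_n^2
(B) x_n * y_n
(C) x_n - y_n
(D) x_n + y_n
A

For the recurrence x_{n+1} = y_n, y_{n+1} = -x_n:

x_{n+1}^2 + y_{n+1}^2 = y_n^2 + (-x_n)^2 = x_n^2 + y_n^2
The sum of squares is conserved (like energy in a harmonic oscillator).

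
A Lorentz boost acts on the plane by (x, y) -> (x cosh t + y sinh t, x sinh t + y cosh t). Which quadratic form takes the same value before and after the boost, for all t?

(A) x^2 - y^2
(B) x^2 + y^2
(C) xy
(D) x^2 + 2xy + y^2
A

Write x' = x cosh t + y sinh t, y' = x sinh t + y cosh t and substitute into each option:
(A) x^2 - y^2: (x cosh t + y sinh t)^2 - (x sinh t + y cosh t)^2 = x^2(cosh^2 t - sinh^2 t) + 2xy(cosh t sinh t - sinh t cosh t) + y^2(sinh^2 t - cosh^2 t) = x^2 - y^2   [invariant, using cosh^2 t - sinh^2 t = 1]
(B) x^2 + y^2: (x cosh t + y sinh t)^2 + (x sinh t + y cosh t)^2 = (x^2 + y^2)(cosh^2 t + sinh^2 t) + 4xy sinh t cosh t = (x^2 + y^2) cosh 2t + 2xy sinh 2t   [not invariant for t != 0]
(C) xy: (x cosh t + y sinh t)(x sinh t + y cosh t) = xy(cosh^2 t + sinh^2 t) + (x^2 + y^2) sinh t cosh t = xy cosh 2t + (x^2 + y^2)(sinh 2t)/2   [not invariant for t != 0]
(D) x^2 + 2xy + y^2: (x' + y')^2 with x' + y' = (x + y)(cosh t + sinh t) = (x + y)e^t, so it becomes (x + y)^2 e^(2t)   [not invariant for t != 0]

Only (A) x^2 - y^2 is unchanged; it is the Minkowski form preserved by Lorentz boosts, just as x^2 + y^2 is preserved by ordinary rotations.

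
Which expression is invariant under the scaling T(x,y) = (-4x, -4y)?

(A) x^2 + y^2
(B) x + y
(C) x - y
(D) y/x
D

Under the uniform scaling T(x,y) = (-4x, -4y):
Substitute the transformed coordinates into each option and compare with the original:
(A) x^2 + y^2  ->  (-4x)^2 + (-4y)^2 = 16x^2 + 16y^2   [differs from x^2 + y^2: not invariant]
(B) x + y  ->  (-4x) + (-4y) = -4x - 4y   [differs from x + y: not invariant]
(C) x - y  ->  (-4x) - (-4y) = -4x + 4y   [differs from x - y: not invariant]
(D) y/x  ->  (-4y)/(-4x) = y/x   [equals y/x: invariant]

Only option (D), y/x, is unchanged by the transformation.
The common factor -4 cancels in a ratio of coordinates, while sums, products and sums of squares pick up factors of -4 or 16.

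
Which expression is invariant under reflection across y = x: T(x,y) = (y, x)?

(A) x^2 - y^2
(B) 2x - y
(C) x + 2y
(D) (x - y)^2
D

The map is reflection across y = x: T(x,y) = (y, x).
Substitute the transformed coordinates into each option and compare with the original:
(A) x^2 - y^2  ->  (y)^2 - (x)^2 = -x^2 + y^2   [differs from x^2 - y^2: not invariant]
(B) 2x - y  ->  2(y) - (x) = -x + 2y   [differs from 2x - y: not invariant]
(C) x + 2y  ->  (y) + 2(x) = 2x + y   [differs from x + 2y: not invariant]
(D) (x - y)^2  ->  ((y) - (x))^2 = x^2 - 2xy + y^2   [equals (x - y)^2: invariant]

Only option (D), (x - y)^2, is unchanged by the transformation.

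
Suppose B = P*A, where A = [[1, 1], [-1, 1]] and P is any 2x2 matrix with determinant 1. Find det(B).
2

By the multiplicative property of determinants, det(B) = det(P*A) = det(P) * det(A) = det(A),
so the determinant is invariant under multiplication by any determinant-1 matrix; we just need det(A).

det(A) = (1)(1) - (1)(-1) = 1 - (-1) = 2

Therefore det(B) = 1 * 2 = 2.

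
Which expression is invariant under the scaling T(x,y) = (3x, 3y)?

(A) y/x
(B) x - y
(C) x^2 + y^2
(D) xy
A

Under the uniform scaling T(x,y) = (3x, 3y):
Substitute the transformed coordinates into each option and compare with the original:
(A) y/x  ->  (3y)/(3x) = y/x   [equals y/x: invariant]
(B) x - y  ->  (3x) - (3y) = 3x - 3y   [differs from x - y: not invariant]
(C) x^2 + y^2  ->  (3x)^2 + (3y)^2 = 9x^2 + 9y^2   [differs from x^2 + y^2: not invariant]
(D) xy  ->  (3x)(3y) = 9xy   [differs from xy: not invariant]

Only option (A), y/x, is unchanged by the transformation.
The common factor 3 cancels in a ratio of coordinates, while sums, products and sums of squares pick up factors of 3 or 9.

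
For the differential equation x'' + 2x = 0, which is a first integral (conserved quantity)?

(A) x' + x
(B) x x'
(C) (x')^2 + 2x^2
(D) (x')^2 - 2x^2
C

A first integral I satisfies dI/dt = 0 along every solution. Differentiate each option and use the equation of motion:
(A) d/dt[x' + x] = x'' + x' = -2x + x', not identically 0
(B) d/dt[x x'] = (x')^2 + x x'' = (x')^2 - 2x^2, not identically 0
(C) d/dt[(x')^2 + 2x^2] = 2x'x'' + 4x x' = 2x'(-2x) + 4x x' = 0
(D) d/dt[(x')^2 - 2x^2] = 2x'x'' - 4x x' = -8x x', not identically 0

Only (C) has zero time-derivative. So the energy-like quantity (x')^2 + 2x^2 is the first integral.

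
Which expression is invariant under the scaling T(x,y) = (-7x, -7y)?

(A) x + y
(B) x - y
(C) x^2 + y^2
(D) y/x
D

Under the uniform scaling T(x,y) = (-7x, -7y):
Substitute the transformed coordinates into each option and compare with the original:
(A) x + y  ->  (-7x) + (-7y) = -7x - 7y   [differs from x + y: not invariant]
(B) x - y  ->  (-7x) - (-7y) = -7x + 7y   [differs from x - y: not invariant]
(C) x^2 + y^2  ->  (-7x)^2 + (-7y)^2 = 49x^2 + 49y^2   [differs from x^2 + y^2: not invariant]
(D) y/x  ->  (-7y)/(-7x) = y/x   [equals y/x: invariant]

Only option (D), y/x, is unchanged by the transformation.
The common factor -7 cancels in a ratio of coordinates, while sums, products and sums of squares pick up factors of -7 or 49.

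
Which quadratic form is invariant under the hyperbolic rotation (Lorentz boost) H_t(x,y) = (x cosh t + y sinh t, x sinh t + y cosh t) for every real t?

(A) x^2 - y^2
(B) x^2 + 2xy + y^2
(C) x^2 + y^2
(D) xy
A

Write x' = x cosh t + y sinh t, y' = x sinh t + y cosh t and substitute into each option:
(A) x^2 - y^2: (x cosh t + y sinh t)^2 - (x sinh t + y cosh t)^2 = x^2(cosh^2 t - sinh^2 t) + 2xy(cosh t sinh t - sinh t cosh t) + y^2(sinh^2 t - cosh^2 t) = x^2 - y^2   [invariant, using cosh^2 t - sinh^2 t = 1]
(B) x^2 + 2xy + y^2: (x' + y')^2 with x' + y' = (x + y)(cosh t + sinh t) = (x + y)e^t, so it becomes (x + y)^2 e^(2t)   [not invariant for t != 0]
(C) x^2 + y^2: (x cosh t + y sinh t)^2 + (x sinh t + y cosh t)^2 = (x^2 + y^2)(cosh^2 t + sinh^2 t) + 4xy sinh t cosh t = (x^2 + y^2) cosh 2t + 2xy sinh 2t   [not invariant for t != 0]
(D) xy: (x cosh t + y sinh t)(x sinh t + y cosh t) = xy(cosh^2 t + sinh^2 t) + (x^2 + y^2) sinh t cosh t = xy cosh 2t + (x^2 + y^2)(sinh 2t)/2   [not invariant for t != 0]

Only (A) x^2 - y^2 is unchanged; it is the Minkowski form preserved by Lorentz boosts, just as x^2 + y^2 is preserved by ordinary rotations.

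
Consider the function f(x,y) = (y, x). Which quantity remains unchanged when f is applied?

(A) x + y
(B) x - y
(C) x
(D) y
A

For f(x,y) = (y, x):
After applying f: x' = y, y' = x. So x' + y' = y + x = x + y.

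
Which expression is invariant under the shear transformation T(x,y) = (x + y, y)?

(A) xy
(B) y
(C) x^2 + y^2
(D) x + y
B

Under the shear T(x,y) = (x + y, y):
Substitute the transformed coordinates into each option and compare with the original:
(A) xy  ->  (x + y)(y) = xy + y^2   [differs from xy: not invariant]
(B) y  ->  (y) = y   [equals y: invariant]
(C) x^2 + y^2  ->  (x + y)^2 + (y)^2 = x^2 + 2xy + 2y^2   [differs from x^2 + y^2: not invariant]
(D) x + y  ->  (x + y) + (y) = x + 2y   [differs from x + y: not invariant]

Only option (B), y, is unchanged by the transformation.
A horizontal shear moves points parallel to the x-axis, so the y-coordinate (and any function of y alone) is unchanged.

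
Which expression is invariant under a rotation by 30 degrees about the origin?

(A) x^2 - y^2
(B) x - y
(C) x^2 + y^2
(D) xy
C

A rotation by 30 degrees sends (x, y) to (sqrt(3)x/2 - y/2, x/2 + sqrt(3)y/2).
Substitute the transformed coordinates into each option and compare with the original:
(A) x^2 - y^2  ->  (sqrt(3)x/2 - y/2)^2 - (x/2 + sqrt(3)y/2)^2 = x^2/2 - sqrt(3)xy - y^2/2   [differs from x^2 - y^2: not invariant]
(B) x - y  ->  (sqrt(3)x/2 - y/2) - (x/2 + sqrt(3)y/2) = -x/2 + sqrt(3)x/2 - sqrt(3)y/2 - y/2   [differs from x - y: not invariant]
(C) x^2 + y^2  ->  (sqrt(3)x/2 - y/2)^2 + (x/2 + sqrt(3)y/2)^2 = x^2 + y^2   [equals x^2 + y^2: invariant]
(D) xy  ->  (sqrt(3)x/2 - y/2)(x/2 + sqrt(3)y/2) = sqrt(3)x^2/4 + xy/2 - sqrt(3)y^2/4   [differs from xy: not invariant]

Only option (C), x^2 + y^2, is unchanged by the transformation.
Geometrically, x^2 + y^2 is the squared distance from the origin, which every rotation about the origin preserves.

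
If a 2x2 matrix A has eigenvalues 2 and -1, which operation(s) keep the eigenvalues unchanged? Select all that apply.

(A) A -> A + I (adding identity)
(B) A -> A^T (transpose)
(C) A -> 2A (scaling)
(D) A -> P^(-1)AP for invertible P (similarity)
B and D

Eigenvalues are preserved by:
1. Similarity transformations: A -> P^(-1)AP (same characteristic polynomial)
2. Transpose: A^T has the same eigenvalues as A

Eigenvalues are NOT preserved by:
- Adding identity: eigenvalues become 2+1, -1+1
- Scaling: eigenvalues become 4, -2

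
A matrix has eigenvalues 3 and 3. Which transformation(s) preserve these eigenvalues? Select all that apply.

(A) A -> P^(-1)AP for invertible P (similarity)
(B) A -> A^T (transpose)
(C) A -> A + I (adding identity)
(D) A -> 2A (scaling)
A and B

Eigenvalues are preserved by:
1. Similarity transformations: A -> P^(-1)AP (same characteristic polynomial)
2. Transpose: A^T has the same eigenvalues as A

Eigenvalues are NOT preserved by:
- Adding identity: eigenvalues become 3+1, 3+1
- Scaling: eigenvalues become 6, 6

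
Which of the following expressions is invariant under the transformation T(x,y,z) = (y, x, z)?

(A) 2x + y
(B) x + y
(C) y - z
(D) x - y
B

Apply T(x,y,z) = (y, x, z) to each option, i.e. replace (x, y, z) by the transformed coordinates.
Substitute the transformed coordinates into each option and compare with the original:
(A) 2x + y  ->  2(y) + (x) = x + 2y   [differs from 2x + y: not invariant]
(B) x + y  ->  (y) + (x) = x + y   [equals x + y: invariant]
(C) y - z  ->  (x) - (z) = x - z   [differs from y - z: not invariant]
(D) x - y  ->  (y) - (x) = -x + y   [differs from x - y: not invariant]

Only option (B), x + y, is unchanged by the transformation.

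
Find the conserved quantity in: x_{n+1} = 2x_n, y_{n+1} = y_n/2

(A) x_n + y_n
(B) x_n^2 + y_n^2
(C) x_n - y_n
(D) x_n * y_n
D

For the recurrence x_{n+1} = 2x_n, y_{n+1} = y_n/2:

x_{n+1} * y_{n+1} = (2x_n) * (y_n/2) = x_n * y_n
The product is conserved.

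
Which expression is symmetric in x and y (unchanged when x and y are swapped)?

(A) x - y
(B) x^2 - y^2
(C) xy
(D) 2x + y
C

A symmetric expression is unchanged when the variables are permuted; here the transformation to test is the swap (x, y) -> (y, x).
Substitute the transformed coordinates into each option and compare with the original:
(A) x - y  ->  (y) - (x) = -x + y   [differs from x - y: not invariant]
(B) x^2 - y^2  ->  (y)^2 - (x)^2 = -x^2 + y^2   [differs from x^2 - y^2: not invariant]
(C) xy  ->  (y)(x) = xy   [equals xy: invariant]
(D) 2x + y  ->  2(y) + (x) = x + 2y   [differs from 2x + y: not invariant]

Only option (C), xy, is unchanged by the transformation.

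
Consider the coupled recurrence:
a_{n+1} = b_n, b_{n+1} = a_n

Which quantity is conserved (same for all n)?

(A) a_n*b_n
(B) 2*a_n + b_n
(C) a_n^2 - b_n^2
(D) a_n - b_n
A

Replace a_n by a_{n+1} = b_n and b_n by b_{n+1} = a_n in each option and simplify:
(A) a_n*b_n  ->  (b_n)*(a_n) = a_n*b_n   [conserved]
(B) 2*a_n + b_n  ->  2*(b_n) + (a_n) = a_n + 2*b_n   [not conserved]
(C) a_n^2 - b_n^2  ->  (b_n)^2 - (a_n)^2 = -a_n^2 + b_n^2   [not conserved]
(D) a_n - b_n  ->  (b_n) - (a_n) = -a_n + b_n   [not conserved]

Only (A) a_n*b_n returns to itself after one step, so it is the conserved quantity.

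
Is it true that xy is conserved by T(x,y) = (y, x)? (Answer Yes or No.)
Yes

Substitute T(x,y) = (y, x) into the expression and compare with the original.

Original: xy
After applying T: (y)(x) = xy

This is identical to the original xy, so the expression is invariant.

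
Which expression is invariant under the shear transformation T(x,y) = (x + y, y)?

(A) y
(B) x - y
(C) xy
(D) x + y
A

Under the shear T(x,y) = (x + y, y):
Substitute the transformed coordinates into each option and compare with the original:
(A) y  ->  (y) = y   [equals y: invariant]
(B) x - y  ->  (x + y) - (y) = x   [differs from x - y: not invariant]
(C) xy  ->  (x + y)(y) = xy + y^2   [differs from xy: not invariant]
(D) x + y  ->  (x + y) + (y) = x + 2y   [differs from x + y: not invariant]

Only option (A), y, is unchanged by the transformation.
A horizontal shear moves points parallel to the x-axis, so the y-coordinate (and any function of y alone) is unchanged.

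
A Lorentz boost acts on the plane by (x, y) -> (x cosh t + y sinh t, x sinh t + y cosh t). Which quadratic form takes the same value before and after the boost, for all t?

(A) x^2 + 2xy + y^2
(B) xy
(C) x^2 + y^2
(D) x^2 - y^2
D

Write x' = x cosh t + y sinh t, y' = x sinh t + y cosh t and substitute into each option:
(A) x^2 + 2xy + y^2: (x' + y')^2 with x' + y' = (x + y)(cosh t + sinh t) = (x + y)e^t, so it becomes (x + y)^2 e^(2t)   [not invariant for t != 0]
(B) xy: (x cosh t + y sinh t)(x sinh t + y cosh t) = xy(cosh^2 t + sinh^2 t) + (x^2 + y^2) sinh t cosh t = xy cosh 2t + (x^2 + y^2)(sinh 2t)/2   [not invariant for t != 0]
(C) x^2 + y^2: (x cosh t + y sinh t)^2 + (x sinh t + y cosh t)^2 = (x^2 + y^2)(cosh^2 t + sinh^2 t) + 4xy sinh t cosh t = (x^2 + y^2) cosh 2t + 2xy sinh 2t   [not invariant for t != 0]
(D) x^2 - y^2: (x cosh t + y sinh t)^2 - (x sinh t + y cosh t)^2 = x^2(cosh^2 t - sinh^2 t) + 2xy(cosh t sinh t - sinh t cosh t) + y^2(sinh^2 t - cosh^2 t) = x^2 - y^2   [invariant, using cosh^2 t - sinh^2 t = 1]

Only (D) x^2 - y^2 is unchanged; it is the Minkowski form preserved by Lorentz boosts, just as x^2 + y^2 is preserved by ordinary rotations.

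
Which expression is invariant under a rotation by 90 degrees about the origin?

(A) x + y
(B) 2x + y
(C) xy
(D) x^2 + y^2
D

A rotation by 90 degrees sends (x, y) to (-y, x).
Substitute the transformed coordinates into each option and compare with the original:
(A) x + y  ->  (-y) + (x) = x - y   [differs from x + y: not invariant]
(B) 2x + y  ->  2(-y) + (x) = x - 2y   [differs from 2x + y: not invariant]
(C) xy  ->  (-y)(x) = -xy   [differs from xy: not invariant]
(D) x^2 + y^2  ->  (-y)^2 + (x)^2 = x^2 + y^2   [equals x^2 + y^2: invariant]

Only option (D), x^2 + y^2, is unchanged by the transformation.
Geometrically, x^2 + y^2 is the squared distance from the origin, which every rotation about the origin preserves.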